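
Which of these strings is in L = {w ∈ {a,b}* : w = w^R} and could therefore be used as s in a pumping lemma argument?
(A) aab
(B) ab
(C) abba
(C) abba

The pumping lemma is applied to a string s that lies in L, so first check membership of each option:
- (A) aab reversed is baa ≠ aab, so it is not a palindrome and is not in L ✗
- (B) ab reversed is ba ≠ ab, so it is not a palindrome and is not in L ✗
- (C) abba reversed is abba, the same string, so it is a palindrome and is in L ✓

Only (C) abba is in L, so it is the only candidate that could play the role of s.
(In a complete proof one picks s in terms of the pumping length p so that |s| ≥ p is guaranteed; a fixed string like abba illustrates the shape of such an s.)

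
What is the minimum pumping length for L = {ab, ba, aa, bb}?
p = 3

For a finite language L, the pumping lemma holds vacuously if p > max|s| for s ∈ L.

The longest string in L = {ab, ba, aa, bb} has length 2.
If p = 3, then no string s ∈ L has |s| ≥ p, so the condition is vacuously true.

The minimum pumping length is p = 3.

Why no smaller p works: for any p ≤ 2, the longest string s ∈ L has |s| = 2 ≥ p, so it would
have to be pumpable; but pumping up (i = 2, 3, ...) produces ever longer strings, which cannot all lie in the
finite language L. So the pumping property fails for every p ≤ 2.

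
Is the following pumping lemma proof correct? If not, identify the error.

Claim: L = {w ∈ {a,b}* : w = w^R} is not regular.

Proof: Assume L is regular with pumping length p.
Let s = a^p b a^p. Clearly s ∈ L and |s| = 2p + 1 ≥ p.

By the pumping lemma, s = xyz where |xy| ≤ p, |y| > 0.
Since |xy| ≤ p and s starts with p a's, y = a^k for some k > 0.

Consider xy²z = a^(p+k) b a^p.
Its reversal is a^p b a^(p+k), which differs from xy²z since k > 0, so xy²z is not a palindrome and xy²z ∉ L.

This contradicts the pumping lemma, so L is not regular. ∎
The proof is correct.

This proof is valid because:
1. s = a^p b a^p is in L and is chosen in terms of p, so |s| ≥ p holds for every p
2. The decomposition analysis is correct: |xy| ≤ p forces y to lie inside the leading a's
3. The contradiction is valid: a^(p+k) b a^p has more a's before the b than after it, so it is not a palindrome
4. The conclusion follows logically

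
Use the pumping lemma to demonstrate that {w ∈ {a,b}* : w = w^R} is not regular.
Assume for contradiction that L is regular, and let p ≥ 1 be the pumping length given by the pumping lemma.
Choose s = a^p b a^p. Then s ∈ L (it reads the same in both directions) and |s| = 2p + 1 ≥ p.
By the pumping lemma, s = xyz for some x, y, z with |xy| ≤ p, |y| ≥ 1, and xy^i z ∈ L for every i ≥ 0.
Since |xy| ≤ p and the first p symbols of s are all a's, y = a^k for some k with 1 ≤ k ≤ p.

Take i = 0: xy⁰z = a^(p − k) b a^p.
Its reversal is a^p b a^(p − k). These differ because the block of a's before the unique b has length p − k in one and p in the other, and p − k ≠ p since k ≥ 1. So xy⁰z is not a palindrome, i.e. xy⁰z ∉ L.

This contradicts the pumping lemma, which requires xy^i z ∈ L for all i ≥ 0.
Hence L = {w ∈ {a,b}* : w = w^R} is not regular. ∎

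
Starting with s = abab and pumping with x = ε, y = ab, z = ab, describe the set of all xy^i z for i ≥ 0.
{xy^i z : i ≥ 0} = {(ab)^(i+1) : i ≥ 0} = {ab, abab, ababab, ...}

With x = ε, y = ab, z = ab: Pumping 'ab' gives strings of alternating a's and b's.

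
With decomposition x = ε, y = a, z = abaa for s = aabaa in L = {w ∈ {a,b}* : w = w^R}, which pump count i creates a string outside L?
i = 0

xy⁰z = ε · ε · abaa = abaa; abaa reversed is aaba ≠ abaa, so it is not a palindrome and is not in L.
(Other choices also work, e.g. i = 2, 3; only i = 1 is guaranteed to stay in L since xy¹z = s.)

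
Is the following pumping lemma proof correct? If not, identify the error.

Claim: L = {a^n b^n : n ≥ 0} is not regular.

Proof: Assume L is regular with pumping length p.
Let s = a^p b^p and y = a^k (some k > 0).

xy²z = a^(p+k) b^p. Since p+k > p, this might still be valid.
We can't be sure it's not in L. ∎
The proof is INCORRECT.

Error: The conclusion is wrong.
xy²z = a^(p+k) b^p is definitely NOT in L because the number of a's (p+k) ≠ number of b's (p).
The proof incorrectly doubts what is actually a valid contradiction.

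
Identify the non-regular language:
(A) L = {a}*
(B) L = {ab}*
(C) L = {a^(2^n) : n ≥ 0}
(C) {a^(2^n) : n ≥ 0}

(C) L = {a^(2^n) : n ≥ 0} is NOT regular.

The pumping lemma can be used to prove this:
After pumping, length is no longer a power of 2

The other languages are regular because they can be recognized by finite automata.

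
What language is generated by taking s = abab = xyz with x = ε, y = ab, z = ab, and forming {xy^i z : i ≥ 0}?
{xy^i z : i ≥ 0} = {(ab)^(i+1) : i ≥ 0} = {ab, abab, ababab, ...}

With x = ε, y = ab, z = ab: Pumping 'ab' gives strings of alternating a's and b's.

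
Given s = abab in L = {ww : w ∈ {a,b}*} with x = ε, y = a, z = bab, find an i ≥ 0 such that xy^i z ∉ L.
i = 2

xy²z = ε · aa · bab = aabab; aabab has odd length 5, so it cannot be written as ww and is not in L.
(Other choices also work, e.g. i = 0, 3; only i = 1 is guaranteed to stay in L since xy¹z = s.)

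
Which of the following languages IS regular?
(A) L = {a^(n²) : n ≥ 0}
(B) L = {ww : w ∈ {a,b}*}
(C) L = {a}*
(C) {a}*

(C) L = {a}* is regular.

This can be recognized by a finite automaton (DFA/NFA).
Regular expressions like {a}* define regular languages.

The other choices are not regular:
- {ww : w ∈ {a,b}*}: After pumping, the two halves no longer match
- {a^(n²) : n ≥ 0}: After pumping, length is no longer a perfect square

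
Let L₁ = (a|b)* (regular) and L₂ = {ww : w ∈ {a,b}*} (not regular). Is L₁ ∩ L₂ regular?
No — L₁ ∩ L₂ is not regular.

(a|b)* is all strings over {a,b}, so L₁ ∩ L₂ = {ww : w ∈ {a,b}*} = L₂ itself, which is not regular (pump s = a^p b a^p b).

Note that the bare facts "L₁ regular, L₂ non-regular" do not settle the question by themselves: the closure of regular languages under ∪, ∩, complement and difference applies only when BOTH operands are regular. With a non-regular operand the result can come out regular or non-regular depending on the specific languages, so one has to work out L₁ ∩ L₂ for this particular pair, as above.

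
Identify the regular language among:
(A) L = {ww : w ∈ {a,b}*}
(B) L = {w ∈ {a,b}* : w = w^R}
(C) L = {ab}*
(C) {ab}*

(C) L = {ab}* is regular.

This can be recognized by a finite automaton (DFA/NFA).
Regular expressions like {ab}* define regular languages.

The other choices are not regular:
- {ww : w ∈ {a,b}*}: After pumping, the two halves no longer match
- {w ∈ {a,b}* : w = w^R}: After pumping, the string is no longer symmetric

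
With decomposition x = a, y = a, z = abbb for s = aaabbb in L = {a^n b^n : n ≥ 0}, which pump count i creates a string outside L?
i = 3

xy³z = a · aaa · abbb = aaaaabbb; aaaaabbb has 5 a's and 3 b's; 5 ≠ 3, so it is not in L.
(Other choices also work, e.g. i = 0, 2; only i = 1 is guaranteed to stay in L since xy¹z = s.)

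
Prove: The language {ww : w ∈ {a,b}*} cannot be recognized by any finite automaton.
Assume for contradiction that L is regular, and let p ≥ 1 be the pumping length given by the pumping lemma.
Choose s = a^p b a^p b. Then s ∈ L (take w = a^p b) and |s| = 2p + 2 ≥ p.
By the pumping lemma, s = xyz for some x, y, z with |xy| ≤ p, |y| ≥ 1, and xy^i z ∈ L for every i ≥ 0.
Since |xy| ≤ p and the first p symbols of s are all a's, y = a^k for some k with 1 ≤ k ≤ p.

Take i = 2: t = xy²z = a^(p + k) b a^p b.
Suppose t = uu for some string u. The string t contains exactly two b's and ends in b, so u contains exactly one b and ends in b; hence u = a^j b for some j, and uu = a^j b a^j b. Comparing with t = a^(p + k) b a^p b forces j = p + k (first block) and j = p (second block), which is impossible since k ≥ 1. So t ∉ L.

This contradicts the pumping lemma, which requires xy^i z ∈ L for all i ≥ 0.
Hence L = {ww : w ∈ {a,b}*} is not regular. ∎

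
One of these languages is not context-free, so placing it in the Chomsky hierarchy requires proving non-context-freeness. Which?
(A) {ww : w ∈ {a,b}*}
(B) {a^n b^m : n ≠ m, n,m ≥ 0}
(A) {ww : w ∈ {a,b}*}

(A) {ww : w ∈ {a,b}*} requires the CFL pumping lemma.

- {a^n b^m : n ≠ m, n,m ≥ 0} is context-free (but not regular)
  • Can be shown non-regular with the regular pumping lemma
  • After pumping a's, we can make n = m

- {ww : w ∈ {a,b}*} is NOT context-free
  • Requires the CFL pumping lemma to prove
  • Even a PDA cannot compare two arbitrary halves symbol by symbol; CFL pumping on a^p b^p a^p b^p fails

The CFL pumping lemma is "stronger" in that it can prove non-membership
in the larger class of context-free languages.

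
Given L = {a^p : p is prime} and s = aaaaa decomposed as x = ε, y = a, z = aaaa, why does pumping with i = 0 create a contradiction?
xy⁰z = aaaa ∉ L

Pumping with i = 0 replaces y = a by y⁰ = ε:
- Original: s = xyz = aaaaa; aaaaa has length 5, which is prime, so it is in L
- Pumped: xy⁰z = ε · ε · aaaa = aaaa
- aaaa has length 4 = 2 × 2, which is not prime, so it is not in L

The pumping lemma would require xy⁰z ∈ L, so this decomposition yields a contradiction.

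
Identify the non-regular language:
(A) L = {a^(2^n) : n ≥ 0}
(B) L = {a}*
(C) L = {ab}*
(A) {a^(2^n) : n ≥ 0}

(A) L = {a^(2^n) : n ≥ 0} is NOT regular.

The pumping lemma can be used to prove this:
After pumping, length is no longer a power of 2

The other languages are regular because they can be recognized by finite automata.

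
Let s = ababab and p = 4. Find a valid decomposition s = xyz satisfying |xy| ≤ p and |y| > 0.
x = '', y = 'abab', z = 'ab'

For s = ababab and p = 4, one valid decomposition is:
- x = '' (length 0)
- y = 'abab' (length 4)
- z = 'ab' (length 2)

Verification:
- xyz = '' + 'abab' + 'ab' = ababab ✓
- |xy| = 4 ≤ 4 ✓
- |y| = 4 > 0 ✓

All pumping lemma constraints are satisfied.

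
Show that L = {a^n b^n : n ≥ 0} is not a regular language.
Assume for contradiction that L is regular, and let p ≥ 1 be the pumping length given by the pumping lemma.
Choose s = a^p b^p. Then s ∈ L and |s| = 2p ≥ p.
By the pumping lemma, s = xyz for some x, y, z with |xy| ≤ p, |y| ≥ 1, and xy^i z ∈ L for every i ≥ 0.
Since |xy| ≤ p and the first p symbols of s are all a's, we must have y = a^k for some k with 1 ≤ k ≤ p.

Take i = 2: xy²z = a^(p + k) b^p.
This string has p + k a's but p b's, and p + k > p because k ≥ 1. So xy²z ∉ L.

This contradicts the pumping lemma, which requires xy^i z ∈ L for all i ≥ 0.
Hence L = {a^n b^n : n ≥ 0} is not regular. ∎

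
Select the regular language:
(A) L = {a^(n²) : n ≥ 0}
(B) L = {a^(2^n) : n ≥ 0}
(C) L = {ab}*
(C) {ab}*

(C) L = {ab}* is regular.

This can be recognized by a finite automaton (DFA/NFA).
Regular expressions like {ab}* define regular languages.

The other choices are not regular:
- {a^(2^n) : n ≥ 0}: After pumping, length is no longer a power of 2
- {a^(n²) : n ≥ 0}: After pumping, length is no longer a perfect square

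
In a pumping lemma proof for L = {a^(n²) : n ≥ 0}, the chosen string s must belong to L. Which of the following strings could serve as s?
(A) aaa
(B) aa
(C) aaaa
(C) aaaa

The pumping lemma is applied to a string s that lies in L, so first check membership of each option:
- (A) aaa has length 3, strictly between 1² = 1 and 2² = 4, so it is not in L ✗
- (B) aa has length 2, strictly between 1² = 1 and 2² = 4, so it is not in L ✗
- (C) aaaa has length 4 = 2², a perfect square, so it is in L ✓

Only (C) aaaa is in L, so it is the only candidate that could play the role of s.
(In a complete proof one picks s in terms of the pumping length p so that |s| ≥ p is guaranteed; a fixed string like aaaa illustrates the shape of such an s.)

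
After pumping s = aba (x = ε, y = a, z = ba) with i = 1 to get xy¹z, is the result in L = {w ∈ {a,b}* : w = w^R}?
Yes

xy¹z = ε · a · ba = aba.
aba reversed is aba, the same string, so it is a palindrome and is in L.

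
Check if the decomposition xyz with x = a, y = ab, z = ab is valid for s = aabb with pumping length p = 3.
Violated: xyz = s

The decomposition x = a, y = ab, z = ab for s = aabb with p = 3
violates the constraint: xyz = s

xyz = 'a' + 'ab' + 'ab' = 'aabab' ≠ 'aabb' = s. The decomposition doesn't reconstruct s.

Pumping lemma constraints:
1. xyz = s (decomposition is valid)
2. |xy| ≤ p
3. |y| > 0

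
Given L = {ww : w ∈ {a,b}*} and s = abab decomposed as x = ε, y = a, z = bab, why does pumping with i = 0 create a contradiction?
xy⁰z = bab ∉ L

Pumping with i = 0 replaces y = a by y⁰ = ε:
- Original: s = xyz = abab; abab splits into halves ab · ab, which are equal, so it is in L (w = ab)
- Pumped: xy⁰z = ε · ε · bab = bab
- bab has odd length 3, so it cannot be written as ww and is not in L

The pumping lemma would require xy⁰z ∈ L, so this decomposition yields a contradiction.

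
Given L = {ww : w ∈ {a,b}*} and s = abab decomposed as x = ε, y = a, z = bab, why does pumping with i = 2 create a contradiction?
xy²z = aabab ∉ L

Pumping with i = 2 replaces y = a by y² = aa:
- Original: s = xyz = abab; abab splits into halves ab · ab, which are equal, so it is in L (w = ab)
- Pumped: xy²z = ε · aa · bab = aabab
- aabab has odd length 5, so it cannot be written as ww and is not in L

The pumping lemma would require xy²z ∈ L, so this decomposition yields a contradiction.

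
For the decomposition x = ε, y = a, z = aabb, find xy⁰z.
aabb

Given x = '', y = 'a', z = 'aabb' and i = 0:

xy^0z = x + y·y·...·y (0 times) + z
       = '' + 'a'^0 + 'aabb'
       = '' + '' + 'aabb'
       = 'aabb'

The pumped string is 'aabb' with length 4.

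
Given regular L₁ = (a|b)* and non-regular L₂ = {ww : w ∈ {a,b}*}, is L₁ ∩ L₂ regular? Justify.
No — L₁ ∩ L₂ is not regular.

(a|b)* is all strings over {a,b}, so L₁ ∩ L₂ = {ww : w ∈ {a,b}*} = L₂ itself, which is not regular (pump s = a^p b a^p b).

Note that the bare facts "L₁ regular, L₂ non-regular" do not settle the question by themselves: the closure of regular languages under ∪, ∩, complement and difference applies only when BOTH operands are regular. With a non-regular operand the result can come out regular or non-regular depending on the specific languages, so one has to work out L₁ ∩ L₂ for this particular pair, as above.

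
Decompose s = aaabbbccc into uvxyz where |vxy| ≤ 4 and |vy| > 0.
u='aa', v='a', x='bb', y='b', z='ccc'

For s = aaabbbccc with pumping length p = 4:

One valid decomposition:
- u = 'aa'
- v = 'a'
- x = 'bb'
- y = 'b'
- z = 'ccc'

Verification:
- uvxyz = 'aa' + 'a' + 'bb' + 'b' + 'ccc' = aaabbbccc ✓
- |vxy| = |'abbb'| = 4 ≤ 4 ✓
- |vy| = |'ab'| = 2 > 0 ✓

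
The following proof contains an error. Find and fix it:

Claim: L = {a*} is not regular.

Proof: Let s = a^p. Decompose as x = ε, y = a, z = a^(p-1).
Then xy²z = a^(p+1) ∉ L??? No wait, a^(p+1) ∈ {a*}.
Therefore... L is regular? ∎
Error: The proof attempts to show a*  is not regular, but a* IS regular!

Correction: a* is a regular language (recognized by a simple DFA with one accepting state and self-loop on 'a'). The pumping lemma can only prove non-regularity, not regularity. For regular languages, pumping always works.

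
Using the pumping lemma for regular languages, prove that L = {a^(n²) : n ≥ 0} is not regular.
Assume for contradiction that L is regular, and let p ≥ 1 be the pumping length given by the pumping lemma.
Choose s = a^(p²). Then s ∈ L and |s| = p² ≥ p.
By the pumping lemma, s = xyz for some x, y, z with |xy| ≤ p, |y| ≥ 1, and xy^i z ∈ L for every i ≥ 0.
Here y = a^k for some k with 1 ≤ k ≤ |xy| ≤ p.

Take i = 2: |xy²z| = p² + k.
Now p² < p² + k ≤ p² + p < p² + 2p + 1 = (p + 1)².
So |xy²z| lies strictly between the consecutive squares p² and (p + 1)², hence is not a perfect square, and xy²z ∉ L.

This contradicts the pumping lemma, which requires xy^i z ∈ L for all i ≥ 0.
Hence L = {a^(n²) : n ≥ 0} is not regular. ∎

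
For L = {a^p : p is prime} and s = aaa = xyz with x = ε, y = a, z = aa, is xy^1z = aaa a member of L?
Yes

xy¹z = ε · a · aa = aaa.
aaa has length 3, which is prime, so it is in L.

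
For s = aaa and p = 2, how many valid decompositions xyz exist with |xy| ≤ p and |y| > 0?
3

For s = 'aaa' with pumping length p = 2:

Constraints: |xy| ≤ 2, |y| > 0

Valid decompositions (|xy| ≤ p, |y| ≥ 1):
  • x='', y='a', z='aa'
  • x='a', y='a', z='a'
  • x='', y='aa', z='a'

Total count: 3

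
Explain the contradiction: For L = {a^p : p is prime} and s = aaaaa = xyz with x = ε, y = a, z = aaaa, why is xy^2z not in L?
xy²z = aaaaaa ∉ L

Pumping with i = 2 replaces y = a by y² = aa:
- Original: s = xyz = aaaaa; aaaaa has length 5, which is prime, so it is in L
- Pumped: xy²z = ε · aa · aaaa = aaaaaa
- aaaaaa has length 6 = 2 × 3, which is not prime, so it is not in L

The pumping lemma would require xy²z ∈ L, so this decomposition yields a contradiction.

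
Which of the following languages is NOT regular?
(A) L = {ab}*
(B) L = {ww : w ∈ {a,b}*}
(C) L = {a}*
(B) {ww : w ∈ {a,b}*}

(B) L = {ww : w ∈ {a,b}*} is NOT regular.

The pumping lemma can be used to prove this:
After pumping, the two halves no longer match

The other languages are regular because they can be recognized by finite automata.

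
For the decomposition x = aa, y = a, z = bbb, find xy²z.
aaaabbb

Given x = 'aa', y = 'a', z = 'bbb' and i = 2:

xy^2z = x + y·y·...·y (2 times) + z
       = 'aa' + 'a'^2 + 'bbb'
       = 'aa' + 'aa' + 'bbb'
       = 'aaaabbb'

The pumped string is 'aaaabbb' with length 7.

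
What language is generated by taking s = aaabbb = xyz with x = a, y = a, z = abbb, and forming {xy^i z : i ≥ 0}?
{xy^i z : i ≥ 0} = {a^(2+i) b^3 : i ≥ 0} = {aabbb, aaabbb, aaaabbb, ...}

With x = a, y = a, z = abbb: Starting with aaabbb and pumping the second 'a', we get strings with 2+i a's followed by 3 b's for i = 0, 1, 2, ...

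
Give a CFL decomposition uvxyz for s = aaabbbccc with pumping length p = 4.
u='aa', v='a', x='bb', y='b', z='ccc'

For s = aaabbbccc with pumping length p = 4:

One valid decomposition:
- u = 'aa'
- v = 'a'
- x = 'bb'
- y = 'b'
- z = 'ccc'

Verification:
- uvxyz = 'aa' + 'a' + 'bb' + 'b' + 'ccc' = aaabbbccc ✓
- |vxy| = |'abbb'| = 4 ≤ 4 ✓
- |vy| = |'ab'| = 2 > 0 ✓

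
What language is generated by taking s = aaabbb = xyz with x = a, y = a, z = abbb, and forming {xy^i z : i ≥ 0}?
{xy^i z : i ≥ 0} = {a^(2+i) b^3 : i ≥ 0} = {aabbb, aaabbb, aaaabbb, ...}

With x = a, y = a, z = abbb: Starting with aaabbb and pumping the second 'a', we get strings with 2+i a's followed by 3 b's for i = 0, 1, 2, ...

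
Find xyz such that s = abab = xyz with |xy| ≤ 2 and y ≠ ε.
x = 'a', y = 'b', z = 'ab'

For s = abab and p = 2, one valid decomposition is:
- x = 'a' (length 1)
- y = 'b' (length 1)
- z = 'ab' (length 2)

Verification:
- xyz = 'a' + 'b' + 'ab' = abab ✓
- |xy| = 2 ≤ 2 ✓
- |y| = 1 > 0 ✓

All pumping lemma constraints are satisfied.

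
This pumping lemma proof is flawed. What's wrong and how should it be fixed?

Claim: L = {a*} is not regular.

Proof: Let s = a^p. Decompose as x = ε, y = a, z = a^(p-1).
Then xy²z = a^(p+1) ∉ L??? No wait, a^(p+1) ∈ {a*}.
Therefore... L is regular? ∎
Error: The proof attempts to show a*  is not regular, but a* IS regular!

Correction: a* is a regular language (recognized by a simple DFA with one accepting state and self-loop on 'a'). The pumping lemma can only prove non-regularity, not regularity. For regular languages, pumping always works.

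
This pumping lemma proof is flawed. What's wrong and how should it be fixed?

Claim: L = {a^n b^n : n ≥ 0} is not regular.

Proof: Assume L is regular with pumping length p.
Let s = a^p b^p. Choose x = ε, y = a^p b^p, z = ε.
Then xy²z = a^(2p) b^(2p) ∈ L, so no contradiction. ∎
Error: The decomposition violates |xy| ≤ p. With y = a^p b^p, |xy| = |y| = 2p > p. (The proof also miscomputes xy²z, which would be a^p b^p a^p b^p rather than a^(2p) b^(2p), and it wrongly treats one harmless decomposition as settling the matter — the prover does not get to choose the decomposition.)

Correction: The pumping lemma requires |xy| ≤ p, and the argument must handle every decomposition satisfying |xy| ≤ p, |y| ≥ 1. Since s starts with p a's, any such y consists only of a's, say y = a^k with k ≥ 1. Then xy²z = a^(p+k) b^p has unequal numbers of a's and b's, so xy²z ∉ L — the required contradiction.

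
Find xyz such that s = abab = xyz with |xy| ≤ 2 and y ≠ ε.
x = 'a', y = 'b', z = 'ab'

For s = abab and p = 2, one valid decomposition is:
- x = 'a' (length 1)
- y = 'b' (length 1)
- z = 'ab' (length 2)

Verification:
- xyz = 'a' + 'b' + 'ab' = abab ✓
- |xy| = 2 ≤ 2 ✓
- |y| = 1 > 0 ✓

All pumping lemma constraints are satisfied.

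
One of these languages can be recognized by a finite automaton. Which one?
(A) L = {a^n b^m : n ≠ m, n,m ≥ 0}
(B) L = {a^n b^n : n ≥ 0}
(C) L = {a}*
(C) {a}*

(C) L = {a}* is regular.

This can be recognized by a finite automaton (DFA/NFA).
Regular expressions like {a}* define regular languages.

The other choices are not regular:
- {a^n b^m : n ≠ m, n,m ≥ 0}: After pumping a's, we can make n = m
- {a^n b^n : n ≥ 0}: After pumping, the number of a's and b's become unequal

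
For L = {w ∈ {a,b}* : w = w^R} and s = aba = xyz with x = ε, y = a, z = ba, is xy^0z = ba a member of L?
No

xy⁰z = ε · ε · ba = ba.
ba reversed is ab ≠ ba, so it is not a palindrome and is not in L.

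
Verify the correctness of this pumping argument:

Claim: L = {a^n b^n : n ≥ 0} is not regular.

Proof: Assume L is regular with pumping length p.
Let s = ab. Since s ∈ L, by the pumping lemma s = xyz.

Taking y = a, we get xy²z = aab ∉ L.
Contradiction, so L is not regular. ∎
The proof is INCORRECT.

Error: The string s = ab may be shorter than p.
The pumping lemma only applies to strings with |s| ≥ p, and p is not under our control.
We must choose s in terms of p, e.g. s = a^p b^p, to ensure |s| ≥ p.
(The proof also fixes one particular y; a valid argument must handle every decomposition with |xy| ≤ p and |y| ≥ 1 — for s = a^p b^p this forces y = a^k, and then xy²z = a^(p+k) b^p ∉ L.)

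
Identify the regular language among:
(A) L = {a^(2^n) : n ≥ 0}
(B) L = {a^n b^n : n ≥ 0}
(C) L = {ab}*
(C) {ab}*

(C) L = {ab}* is regular.

This can be recognized by a finite automaton (DFA/NFA).
Regular expressions like {ab}* define regular languages.

The other choices are not regular:
- {a^n b^n : n ≥ 0}: After pumping, the number of a's and b's become unequal
- {a^(2^n) : n ≥ 0}: After pumping, length is no longer a power of 2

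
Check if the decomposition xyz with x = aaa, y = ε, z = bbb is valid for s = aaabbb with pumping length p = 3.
Violated: |y| > 0

The decomposition x = aaa, y = ε, z = bbb for s = aaabbb with p = 3
violates the constraint: |y| > 0

|y| = 0, but the pumping lemma requires |y| > 0 (y must be non-empty).

Pumping lemma constraints:
1. xyz = s (decomposition is valid)
2. |xy| ≤ p
3. |y| > 0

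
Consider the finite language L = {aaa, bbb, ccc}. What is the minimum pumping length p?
p = 4

For a finite language L, the pumping lemma holds vacuously if p > max|s| for s ∈ L.

The longest string in L = {aaa, bbb, ccc} has length 3.
If p = 4, then no string s ∈ L has |s| ≥ p, so the condition is vacuously true.

The minimum pumping length is p = 4.

Why no smaller p works: for any p ≤ 3, the longest string s ∈ L has |s| = 3 ≥ p, so it would
have to be pumpable; but pumping up (i = 2, 3, ...) produces ever longer strings, which cannot all lie in the
finite language L. So the pumping property fails for every p ≤ 3.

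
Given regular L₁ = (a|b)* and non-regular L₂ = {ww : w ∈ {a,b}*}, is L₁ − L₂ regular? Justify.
No — L₁ − L₂ is not regular.

L₁ − L₂ is the complement of {ww} within {a,b}*. If it were regular, its complement {ww} would be regular as well (regular languages are closed under complement) — contradiction. So L₁ − L₂ is not regular.

Note that the bare facts "L₁ regular, L₂ non-regular" do not settle the question by themselves: the closure of regular languages under ∪, ∩, complement and difference applies only when BOTH operands are regular. With a non-regular operand the result can come out regular or non-regular depending on the specific languages, so one has to work out L₁ − L₂ for this particular pair, as above.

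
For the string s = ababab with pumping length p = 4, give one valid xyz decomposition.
x = 'aba', y = 'b', z = 'ab'

For s = ababab and p = 4, one valid decomposition is:
- x = 'aba' (length 3)
- y = 'b' (length 1)
- z = 'ab' (length 2)

Verification:
- xyz = 'aba' + 'b' + 'ab' = ababab ✓
- |xy| = 4 ≤ 4 ✓
- |y| = 1 > 0 ✓

All pumping lemma constraints are satisfied.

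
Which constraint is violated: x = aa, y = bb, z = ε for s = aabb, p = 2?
Violated: |xy| ≤ p

The decomposition x = aa, y = bb, z = ε for s = aabb with p = 2
violates the constraint: |xy| ≤ p

|xy| = |aabb| = 4 > 2 = p. The decomposition puts too many characters in xy.

Pumping lemma constraints:
1. xyz = s (decomposition is valid)
2. |xy| ≤ p
3. |y| > 0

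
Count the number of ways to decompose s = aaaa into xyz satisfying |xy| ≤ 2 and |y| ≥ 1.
3

For s = 'aaaa' with pumping length p = 2:

Constraints: |xy| ≤ 2, |y| > 0

Valid decompositions (|xy| ≤ p, |y| ≥ 1):
  • x='', y='a', z='aaa'
  • x='a', y='a', z='aa'
  • x='', y='aa', z='aa'

Total count: 3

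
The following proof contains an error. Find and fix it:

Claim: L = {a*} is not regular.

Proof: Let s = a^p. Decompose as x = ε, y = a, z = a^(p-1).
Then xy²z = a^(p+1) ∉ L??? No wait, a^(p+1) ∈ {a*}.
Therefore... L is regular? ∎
Error: The proof attempts to show a*  is not regular, but a* IS regular!

Correction: a* is a regular language (recognized by a simple DFA with one accepting state and self-loop on 'a'). The pumping lemma can only prove non-regularity, not regularity. For regular languages, pumping always works.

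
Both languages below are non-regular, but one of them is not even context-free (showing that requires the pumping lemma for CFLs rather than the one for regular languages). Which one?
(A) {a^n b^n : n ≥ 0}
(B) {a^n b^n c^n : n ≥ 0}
(B) {a^n b^n c^n : n ≥ 0}

(B) {a^n b^n c^n : n ≥ 0} requires the CFL pumping lemma.

- {a^n b^n : n ≥ 0} is context-free (but not regular)
  • Can be shown non-regular with the regular pumping lemma
  • After pumping, the number of a's and b's become unequal

- {a^n b^n c^n : n ≥ 0} is NOT context-free
  • Requires the CFL pumping lemma to prove
  • Cannot maintain three equal counts simultaneously

The CFL pumping lemma is "stronger" in that it can prove non-membership
in the larger class of context-free languages.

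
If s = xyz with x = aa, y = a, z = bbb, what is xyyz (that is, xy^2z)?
aaaabbb

Given x = 'aa', y = 'a', z = 'bbb' and i = 2:

xy^2z = x + y·y·...·y (2 times) + z
       = 'aa' + 'a'^2 + 'bbb'
       = 'aa' + 'aa' + 'bbb'
       = 'aaaabbb'

The pumped string is 'aaaabbb' with length 7.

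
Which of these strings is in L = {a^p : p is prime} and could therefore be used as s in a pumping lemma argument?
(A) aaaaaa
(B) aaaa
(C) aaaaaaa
(C) aaaaaaa

The pumping lemma is applied to a string s that lies in L, so first check membership of each option:
- (A) aaaaaa has length 6 = 2 × 3, which is not prime, so it is not in L ✗
- (B) aaaa has length 4 = 2 × 2, which is not prime, so it is not in L ✗
- (C) aaaaaaa has length 7, which is prime, so it is in L ✓

Only (C) aaaaaaa is in L, so it is the only candidate that could play the role of s.
(In a complete proof one picks s in terms of the pumping length p so that |s| ≥ p is guaranteed; a fixed string like aaaaaaa illustrates the shape of such an s.)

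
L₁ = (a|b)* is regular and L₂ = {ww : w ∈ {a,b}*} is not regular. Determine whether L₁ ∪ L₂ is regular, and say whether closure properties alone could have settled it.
Yes — L₁ ∪ L₂ is regular.

{ww} ⊆ (a|b)*, so L₁ ∪ L₂ = (a|b)*, which is regular.

Note that the bare facts "L₁ regular, L₂ non-regular" do not settle the question by themselves: the closure of regular languages under ∪, ∩, complement and difference applies only when BOTH operands are regular. With a non-regular operand the result can come out regular or non-regular depending on the specific languages, so one has to work out L₁ ∪ L₂ for this particular pair, as above.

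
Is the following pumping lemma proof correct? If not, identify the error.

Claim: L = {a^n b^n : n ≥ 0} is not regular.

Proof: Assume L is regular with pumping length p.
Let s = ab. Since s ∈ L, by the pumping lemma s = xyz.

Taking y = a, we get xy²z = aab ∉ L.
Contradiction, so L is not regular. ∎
The proof is INCORRECT.

Error: The string s = ab may be shorter than p.
The pumping lemma only applies to strings with |s| ≥ p, and p is not under our control.
We must choose s in terms of p, e.g. s = a^p b^p, to ensure |s| ≥ p.
(The proof also fixes one particular y; a valid argument must handle every decomposition with |xy| ≤ p and |y| ≥ 1 — for s = a^p b^p this forces y = a^k, and then xy²z = a^(p+k) b^p ∉ L.)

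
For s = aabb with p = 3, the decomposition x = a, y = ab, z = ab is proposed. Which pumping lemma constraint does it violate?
Violated: xyz = s

The decomposition x = a, y = ab, z = ab for s = aabb with p = 3
violates the constraint: xyz = s

xyz = 'a' + 'ab' + 'ab' = 'aabab' ≠ 'aabb' = s. The decomposition doesn't reconstruct s.

Pumping lemma constraints:
1. xyz = s (decomposition is valid)
2. |xy| ≤ p
3. |y| > 0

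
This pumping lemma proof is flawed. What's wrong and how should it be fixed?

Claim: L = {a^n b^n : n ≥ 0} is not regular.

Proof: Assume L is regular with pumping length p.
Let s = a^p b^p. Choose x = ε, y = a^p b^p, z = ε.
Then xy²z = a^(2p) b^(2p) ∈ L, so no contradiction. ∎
Error: The decomposition violates |xy| ≤ p. With y = a^p b^p, |xy| = |y| = 2p > p. (The proof also miscomputes xy²z, which would be a^p b^p a^p b^p rather than a^(2p) b^(2p), and it wrongly treats one harmless decomposition as settling the matter — the prover does not get to choose the decomposition.)

Correction: The pumping lemma requires |xy| ≤ p, and the argument must handle every decomposition satisfying |xy| ≤ p, |y| ≥ 1. Since s starts with p a's, any such y consists only of a's, say y = a^k with k ≥ 1. Then xy²z = a^(p+k) b^p has unequal numbers of a's and b's, so xy²z ∉ L — the required contradiction.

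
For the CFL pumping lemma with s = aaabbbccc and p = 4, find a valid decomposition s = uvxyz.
u='aa', v='a', x='bb', y='b', z='ccc'

For s = aaabbbccc with pumping length p = 4:

One valid decomposition:
- u = 'aa'
- v = 'a'
- x = 'bb'
- y = 'b'
- z = 'ccc'

Verification:
- uvxyz = 'aa' + 'a' + 'bb' + 'b' + 'ccc' = aaabbbccc ✓
- |vxy| = |'abbb'| = 4 ≤ 4 ✓
- |vy| = |'ab'| = 2 > 0 ✓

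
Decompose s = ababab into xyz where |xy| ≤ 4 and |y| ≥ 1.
x = 'a', y = 'bab', z = 'ab'

For s = ababab and p = 4, one valid decomposition is:
- x = 'a' (length 1)
- y = 'bab' (length 3)
- z = 'ab' (length 2)

Verification:
- xyz = 'a' + 'bab' + 'ab' = ababab ✓
- |xy| = 4 ≤ 4 ✓
- |y| = 3 > 0 ✓

All pumping lemma constraints are satisfied.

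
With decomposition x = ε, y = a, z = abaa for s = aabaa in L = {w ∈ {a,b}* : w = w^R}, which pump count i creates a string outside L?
i = 0

xy⁰z = ε · ε · abaa = abaa; abaa reversed is aaba ≠ abaa, so it is not a palindrome and is not in L.
(Other choices also work, e.g. i = 2, 3; only i = 1 is guaranteed to stay in L since xy¹z = s.)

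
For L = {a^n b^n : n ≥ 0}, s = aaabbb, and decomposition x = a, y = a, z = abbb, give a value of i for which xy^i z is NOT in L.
i = 3

xy³z = a · aaa · abbb = aaaaabbb; aaaaabbb has 5 a's and 3 b's; 5 ≠ 3, so it is not in L.
(Other choices also work, e.g. i = 0, 2; only i = 1 is guaranteed to stay in L since xy¹z = s.)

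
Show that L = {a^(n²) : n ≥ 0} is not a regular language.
Assume for contradiction that L is regular, and let p ≥ 1 be the pumping length given by the pumping lemma.
Choose s = a^(p²). Then s ∈ L and |s| = p² ≥ p.
By the pumping lemma, s = xyz for some x, y, z with |xy| ≤ p, |y| ≥ 1, and xy^i z ∈ L for every i ≥ 0.
Here y = a^k for some k with 1 ≤ k ≤ |xy| ≤ p.

Take i = 2: |xy²z| = p² + k.
Now p² < p² + k ≤ p² + p < p² + 2p + 1 = (p + 1)².
So |xy²z| lies strictly between the consecutive squares p² and (p + 1)², hence is not a perfect square, and xy²z ∉ L.

This contradicts the pumping lemma, which requires xy^i z ∈ L for all i ≥ 0.
Hence L = {a^(n²) : n ≥ 0} is not regular. ∎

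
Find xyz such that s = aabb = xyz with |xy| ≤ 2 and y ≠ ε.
x = '', y = 'aa', z = 'bb'

For s = aabb and p = 2, one valid decomposition is:
- x = '' (length 0)
- y = 'aa' (length 2)
- z = 'bb' (length 2)

Verification:
- xyz = '' + 'aa' + 'bb' = aabb ✓
- |xy| = 2 ≤ 2 ✓
- |y| = 2 > 0 ✓

All pumping lemma constraints are satisfied.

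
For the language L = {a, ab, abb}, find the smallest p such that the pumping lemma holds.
p = 4

For a finite language L, the pumping lemma holds vacuously if p > max|s| for s ∈ L.

The longest string in L = {a, ab, abb} has length 3.
If p = 4, then no string s ∈ L has |s| ≥ p, so the condition is vacuously true.

The minimum pumping length is p = 4.

Why no smaller p works: for any p ≤ 3, the longest string s ∈ L has |s| = 3 ≥ p, so it would
have to be pumpable; but pumping up (i = 2, 3, ...) produces ever longer strings, which cannot all lie in the
finite language L. So the pumping property fails for every p ≤ 3.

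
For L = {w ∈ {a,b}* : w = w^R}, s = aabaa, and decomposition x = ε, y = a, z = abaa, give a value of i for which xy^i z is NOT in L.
i = 2

xy²z = ε · aa · abaa = aaabaa; aaabaa reversed is aabaaa ≠ aaabaa, so it is not a palindrome and is not in L.
(Other choices also work, e.g. i = 0, 3; only i = 1 is guaranteed to stay in L since xy¹z = s.)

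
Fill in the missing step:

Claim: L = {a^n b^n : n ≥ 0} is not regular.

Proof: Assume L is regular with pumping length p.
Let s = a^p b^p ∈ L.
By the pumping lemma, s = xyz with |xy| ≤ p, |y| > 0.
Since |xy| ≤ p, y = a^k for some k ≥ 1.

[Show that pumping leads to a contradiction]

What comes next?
Consider xy²z = a^(p+k) b^p.

Since k ≥ 1, we have p + k > p.
So xy²z has more a's than b's: (p+k) a's vs p b's.
This means xy²z ∉ L because a^n b^n requires equal counts.

This contradicts the pumping lemma which states xy²z ∈ L.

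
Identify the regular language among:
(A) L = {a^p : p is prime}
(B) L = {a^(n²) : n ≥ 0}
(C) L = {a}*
(C) {a}*

(C) L = {a}* is regular.

This can be recognized by a finite automaton (DFA/NFA).
Regular expressions like {a}* define regular languages.

The other choices are not regular:
- {a^(n²) : n ≥ 0}: After pumping, length is no longer a perfect square
- {a^p : p is prime}: After pumping, the length becomes composite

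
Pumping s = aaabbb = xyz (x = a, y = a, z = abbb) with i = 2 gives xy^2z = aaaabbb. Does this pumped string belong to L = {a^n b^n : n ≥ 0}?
No

xy²z = a · aa · abbb = aaaabbb.
aaaabbb has 4 a's and 3 b's; 4 ≠ 3, so it is not in L.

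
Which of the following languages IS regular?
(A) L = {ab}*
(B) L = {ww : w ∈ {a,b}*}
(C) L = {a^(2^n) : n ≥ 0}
(A) {ab}*

(A) L = {ab}* is regular.

This can be recognized by a finite automaton (DFA/NFA).
Regular expressions like {ab}* define regular languages.

The other choices are not regular:
- {a^(2^n) : n ≥ 0}: After pumping, length is no longer a power of 2
- {ww : w ∈ {a,b}*}: After pumping, the two halves no longer match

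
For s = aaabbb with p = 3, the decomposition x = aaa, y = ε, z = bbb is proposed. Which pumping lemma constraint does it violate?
Violated: |y| > 0

The decomposition x = aaa, y = ε, z = bbb for s = aaabbb with p = 3
violates the constraint: |y| > 0

|y| = 0, but the pumping lemma requires |y| > 0 (y must be non-empty).

Pumping lemma constraints:
1. xyz = s (decomposition is valid)
2. |xy| ≤ p
3. |y| > 0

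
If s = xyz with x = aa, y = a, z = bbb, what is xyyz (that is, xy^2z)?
aaaabbb

Given x = 'aa', y = 'a', z = 'bbb' and i = 2:

xy^2z = x + y·y·...·y (2 times) + z
       = 'aa' + 'a'^2 + 'bbb'
       = 'aa' + 'aa' + 'bbb'
       = 'aaaabbb'

The pumped string is 'aaaabbb' with length 7.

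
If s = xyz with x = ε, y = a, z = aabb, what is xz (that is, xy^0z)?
aabb

Given x = '', y = 'a', z = 'aabb' and i = 0:

xy^0z = x + y·y·...·y (0 times) + z
       = '' + 'a'^0 + 'aabb'
       = '' + '' + 'aabb'
       = 'aabb'

The pumped string is 'aabb' with length 4.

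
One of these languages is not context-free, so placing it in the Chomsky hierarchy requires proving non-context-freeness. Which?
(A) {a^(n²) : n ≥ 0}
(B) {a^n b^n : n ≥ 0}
(A) {a^(n²) : n ≥ 0}

(A) {a^(n²) : n ≥ 0} requires the CFL pumping lemma.

- {a^n b^n : n ≥ 0} is context-free (but not regular)
  • Can be shown non-regular with the regular pumping lemma
  • After pumping, the number of a's and b's become unequal

- {a^(n²) : n ≥ 0} is NOT context-free
  • Requires the CFL pumping lemma to prove
  • Gaps between squares grow unboundedly

The CFL pumping lemma is "stronger" in that it can prove non-membership
in the larger class of context-free languages.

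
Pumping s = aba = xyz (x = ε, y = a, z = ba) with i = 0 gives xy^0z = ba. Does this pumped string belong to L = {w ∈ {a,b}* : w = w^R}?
No

xy⁰z = ε · ε · ba = ba.
ba reversed is ab ≠ ba, so it is not a palindrome and is not in L.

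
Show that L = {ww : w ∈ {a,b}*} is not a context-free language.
Assume for contradiction that L is context-free, and let p ≥ 1 be the pumping length given by the pumping lemma for CFLs.
Choose s = a^p b^p a^p b^p. Then s ∈ L (take w = a^p b^p) and |s| = 4p ≥ p.
By the CFL pumping lemma, s = uvxyz for some u, v, x, y, z with |vxy| ≤ p, |vy| ≥ 1, and uv^i xy^i z ∈ L for every i ≥ 0.

Write s as four blocks A₁ B₁ A₂ B₂ with A₁ = A₂ = a^p and B₁ = B₂ = b^p. Since |vxy| ≤ p, the window vxy lies inside at most two adjacent blocks. Take i = 0 and let t = uxz, so |t| = 4p − |vy| with 1 ≤ |vy| ≤ p. If |t| is odd, t ∉ L immediately, so assume |vy| is even (hence |vy| ≥ 2) and |t|/2 = 2p − |vy|/2, which satisfies p ≤ |t|/2 ≤ 2p − 1.

Case 1 (vxy inside A₁B₁): t = a^(p−j) b^(p−l) a^p b^p with j + l = |vy|. The second half of t has length < 2p, so it is a suffix of the trailing a^p b^p and ends in b; the first half is a^(p−j) b^(p−l) a^((j+l)/2), which ends in a because (j+l)/2 ≥ 1. The halves differ, so t ∉ L.

Case 2 (vxy inside B₁A₂, straddling the middle): t = a^p b^(p−j) a^(p−l) b^p with j + l = |vy|. If t = ww, then w is a prefix of t of length ≥ p, so w begins with a^p; and w is a suffix of t of length ≥ p, so w ends with b^p. That forces |w| ≥ 2p, contradicting |w| = |t|/2 ≤ 2p − 1. So t ∉ L.

Case 3 (vxy inside A₂B₂): t = a^p b^p a^(p−j) b^(p−l) with j + l = |vy|. The first half of t is a prefix of a^p b^p, so it begins with a; the second half is b^((j+l)/2) a^(p−j) b^(p−l), which begins with b. The halves differ, so t ∉ L.

In every case uv⁰xy⁰z = uxz ∉ L.

This contradicts the CFL pumping lemma, which requires uv^i xy^i z ∈ L for all i ≥ 0.
Hence L = {ww : w ∈ {a,b}*} is not context-free. ∎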